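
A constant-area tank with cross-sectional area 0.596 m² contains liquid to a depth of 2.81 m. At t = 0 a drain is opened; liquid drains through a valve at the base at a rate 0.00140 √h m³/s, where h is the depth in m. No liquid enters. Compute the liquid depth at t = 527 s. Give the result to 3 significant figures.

Mass balance (ρ constant): A dh/dt = −0.00140 √h.
This is separable: 2 d(√h)/dt = −0.00140/A, so √h = √h₀ − (0.00140/(2A)) t.
√h = √2.81 − 0.00140·527/(2·0.596) = 1.6763 − 0.61896 = 1.0573.
h = 1.0573² = 1.1180 m.

1.12 m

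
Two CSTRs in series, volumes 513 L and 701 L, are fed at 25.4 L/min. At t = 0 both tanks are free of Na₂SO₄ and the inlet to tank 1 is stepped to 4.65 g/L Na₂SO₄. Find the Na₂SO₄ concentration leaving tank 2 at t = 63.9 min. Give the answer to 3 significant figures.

3.47 g/L

Each tank obeys Vᵢ dCᵢ/dt = Q(Cᵢ₋₁ − Cᵢ), so τᵢ = Vᵢ/Q.
τ₁ = 513/25.4 = 20.197 min; τ₂ = 701/25.4 = 27.598 min.
Tank 1: C₁ = C_in(1 − e^(−t/τ₁)). Tank 2 (τ₁ ≠ τ₂): C₂ = C_in[1 − (τ₁ e^(−t/τ₁) − τ₂ e^(−t/τ₂))/(τ₁ − τ₂)].
At t = 63.9: e^(−t/τ₁) = 0.042262, e^(−t/τ₂) = 0.098732.
C₂ = 4.65·[1 − (20.197·0.042262 − 27.598·0.098732)/(-7.4016)] = 4.65·0.74718 = 3.4744 g/L.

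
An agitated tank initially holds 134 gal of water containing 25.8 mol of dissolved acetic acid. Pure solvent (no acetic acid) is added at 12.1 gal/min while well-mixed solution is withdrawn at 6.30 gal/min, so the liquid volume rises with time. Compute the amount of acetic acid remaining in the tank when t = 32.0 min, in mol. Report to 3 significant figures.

10.0 mol

Total volume: dV/dt = Q_in − Q_out = 5.8000 gal/min, so V(t) = 134 + 5.8000 t and V(32.0) = 319.60 gal.
Solute balance: dm/dt = 0 − Q_out C = −Q_out m/V(t).
Separate: dm/m = −Q_out dt/V(t) ⇒ ln(m/m₀) = −(Q_out/(Q_in−Q_out)) ln(V/V₀).
m = m₀ (V₀/V)^(Q_out/(Q_in−Q_out)) = 25.8 × (134/319.60)^(1.0862) = 10.036 mol.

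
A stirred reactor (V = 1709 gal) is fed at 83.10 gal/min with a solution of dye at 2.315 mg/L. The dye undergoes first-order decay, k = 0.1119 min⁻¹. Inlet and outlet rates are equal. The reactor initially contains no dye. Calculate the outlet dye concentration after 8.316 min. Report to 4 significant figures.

0.5167 mg/L

Accumulation = in − out − consumed: V dC/dt = Q C_in − Q C − k V C.
This is linear with rate a = Q/V + k = 0.160525 min⁻¹.
C_ss = Q C_in/(Q + kV) = 0.701241 mg/L; C(t) = C_ss + (C₀ − C_ss) e^(−a t).
C(8.316) = 0.701241 + (-0.701241)·e^(−0.160525·8.316) = 0.701241 + (-0.701241)·0.263178 = 0.516690 mg/L.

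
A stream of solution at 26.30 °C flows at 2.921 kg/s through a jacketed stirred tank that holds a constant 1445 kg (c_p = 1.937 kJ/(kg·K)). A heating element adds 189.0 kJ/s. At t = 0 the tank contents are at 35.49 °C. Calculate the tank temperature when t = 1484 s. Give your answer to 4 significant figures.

M c_p dT/dt = ṁ c_p (T_in − T) + Q̇.
Rearrange: dT/dt = (T_ss − T)/τ with τ = M/ṁ = 494.694 s and T_ss = T_in + Q̇/(ṁ c_p) = 59.7042 °C.
Solution: T(t) = T_ss + (T₀ − T_ss) e^(−t/τ).
T(1484) = 59.7042 + (-24.2142)·e^(−1484/494.694) = 59.7042 + (-24.2142)·0.0497952 = 58.4984 °C.

58.50 °C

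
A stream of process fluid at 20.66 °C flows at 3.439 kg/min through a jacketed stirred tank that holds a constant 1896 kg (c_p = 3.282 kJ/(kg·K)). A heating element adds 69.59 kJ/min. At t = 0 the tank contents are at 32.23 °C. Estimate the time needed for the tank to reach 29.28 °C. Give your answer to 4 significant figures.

First-law balance (no shaft work): M c_p dT/dt = ṁ c_p (T_in − T) + 69.59.
τ = M/ṁ = 551.323 min; T_ss = T_in + Q̇/(ṁ c_p) = 26.8256 °C.
T(t) = T_ss + (T₀ − T_ss) e^(−t/τ). Set T = 29.28:
e^(−t/τ) = (29.28 − 26.8256)/(32.23 − 26.8256) = 0.454147
t = −551.323 · ln(0.454147) = 435.178 min.

435.2 min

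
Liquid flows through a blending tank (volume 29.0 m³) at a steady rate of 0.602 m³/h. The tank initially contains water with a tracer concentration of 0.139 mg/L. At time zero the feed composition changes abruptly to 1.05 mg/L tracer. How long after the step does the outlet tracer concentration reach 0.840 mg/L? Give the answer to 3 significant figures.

Transient balance on the dissolved component: V dC/dt = Q(C_in − C), so τ = V/Q = 48.173 h.
C(t) = C_in + (C₀ − C_in) e^(−t/τ). Set C = 0.840 and solve for t:
e^(−t/τ) = (C − C_in)/(C₀ − C_in) = (0.840 − 1.05)/(0.139 − 1.05) = 0.23052
t = −τ ln(…) = 48.173 × 1.4674 = 70.690 h.

70.7 h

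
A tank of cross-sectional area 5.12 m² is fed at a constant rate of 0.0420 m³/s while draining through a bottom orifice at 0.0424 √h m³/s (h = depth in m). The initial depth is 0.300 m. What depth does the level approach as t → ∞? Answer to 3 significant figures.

A dh/dt = Q_in − 0.0424 √h. Steady state requires inflow = outflow:
Q_in = 0.0424 √h_ss ⇒ √h_ss = 0.0420/0.0424 = 0.99057.
h_ss = 0.99057² = 0.98122 m. (Since h₀ = 0.300 m < h_ss, the level will rise toward this value.)

0.981 m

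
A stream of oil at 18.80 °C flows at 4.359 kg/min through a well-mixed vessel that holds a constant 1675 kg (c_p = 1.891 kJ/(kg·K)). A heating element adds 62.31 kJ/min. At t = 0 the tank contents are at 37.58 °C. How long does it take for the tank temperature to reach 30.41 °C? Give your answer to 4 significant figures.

391.5 min

Unsteady energy balance on the tank contents: M c_p dT/dt = ṁ c_p (T_in − T) + 62.31.
τ = M/ṁ = 384.262 min; T_ss = T_in + Q̇/(ṁ c_p) = 26.3593 °C.
T(t) = T_ss + (T₀ − T_ss) e^(−t/τ). Set T = 30.41:
e^(−t/τ) = (30.41 − 26.3593)/(37.58 − 26.3593) = 0.361005
t = −384.262 · ln(0.361005) = 391.511 min.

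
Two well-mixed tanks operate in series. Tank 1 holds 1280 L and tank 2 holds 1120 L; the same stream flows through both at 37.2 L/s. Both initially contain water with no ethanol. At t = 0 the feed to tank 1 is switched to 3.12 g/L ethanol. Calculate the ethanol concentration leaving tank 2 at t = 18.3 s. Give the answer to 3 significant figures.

Each tank obeys Vᵢ dCᵢ/dt = Q(Cᵢ₋₁ − Cᵢ), so τᵢ = Vᵢ/Q.
τ₁ = 1280/37.2 = 34.409 s; τ₂ = 1120/37.2 = 30.108 s.
Tank 1: C₁ = C_in(1 − e^(−t/τ₁)). Tank 2 (τ₁ ≠ τ₂): C₂ = C_in[1 − (τ₁ e^(−t/τ₁) − τ₂ e^(−t/τ₂))/(τ₁ − τ₂)].
At t = 18.3: e^(−t/τ₁) = 0.58752, e^(−t/τ₂) = 0.54454.
C₂ = 3.12·[1 − (34.409·0.58752 − 30.108·0.54454)/(4.3011)] = 3.12·0.11159 = 0.34815 g/L.

0.348 g/L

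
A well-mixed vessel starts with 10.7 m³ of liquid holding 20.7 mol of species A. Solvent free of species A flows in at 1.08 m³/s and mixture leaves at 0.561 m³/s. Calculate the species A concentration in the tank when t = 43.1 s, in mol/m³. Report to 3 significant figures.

0.185 mol/m³

Let m(t) be the amount of species A. Volume: V(t) = V₀ + (Q_in − Q_out) t = 10.7 + 0.51900 t; V(43.1) = 33.069 m³.
Solute balance: dm/dt = 0 − Q_out C = −Q_out m/V(t).
dm/m = −Q_out dt/(V₀ + 0.51900 t); integrating gives ln(m/m₀) = −(Q_out/(Q_in−Q_out)) ln(V/V₀).
m = m₀ (V₀/V)^(Q_out/(Q_in−Q_out)) = 20.7 × (10.7/33.069)^(1.0809) = 6.1133 mol.
C = m/V = 6.1133/33.069 = 0.18487 mol/m³.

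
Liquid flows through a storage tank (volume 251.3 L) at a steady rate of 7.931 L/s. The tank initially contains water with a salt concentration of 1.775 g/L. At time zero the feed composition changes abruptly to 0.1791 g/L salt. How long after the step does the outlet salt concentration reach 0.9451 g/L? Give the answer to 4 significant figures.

Species balance: V dC/dt = Q(C_in − C) ⇒ τ = V/Q = 31.6858 s.
C(t) = C_in + (C₀ − C_in) e^(−t/τ). Set C = 0.9451 and solve for t:
e^(−t/τ) = (C − C_in)/(C₀ − C_in) = (0.9451 − 0.1791)/(1.775 − 0.1791) = 0.479980
t = −τ ln(…) = 31.6858 × 0.734011 = 23.2577 s.

23.26 s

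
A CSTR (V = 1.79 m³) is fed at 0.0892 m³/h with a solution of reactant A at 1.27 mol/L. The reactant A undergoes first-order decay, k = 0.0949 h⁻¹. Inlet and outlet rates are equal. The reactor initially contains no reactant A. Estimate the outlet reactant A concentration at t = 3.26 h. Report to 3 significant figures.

0.164 mol/L

Species balance: V dC/dt = Q C_in − Q C − k V C.
This is linear with rate a = Q/V + k = 0.14473 h⁻¹.
C_ss = Q C_in/(Q + kV) = 0.43727 mol/L; C(t) = C_ss + (C₀ − C_ss) e^(−a t).
C(3.26) = 0.43727 + (-0.43727)·e^(−0.14473·3.26) = 0.43727 + (-0.43727)·0.62386 = 0.16447 mol/L.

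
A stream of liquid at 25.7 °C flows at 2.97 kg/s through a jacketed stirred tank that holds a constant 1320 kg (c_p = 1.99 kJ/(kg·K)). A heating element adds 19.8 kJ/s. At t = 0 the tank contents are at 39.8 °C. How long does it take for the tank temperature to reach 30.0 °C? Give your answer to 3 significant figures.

1080 s

Unsteady energy balance on the tank contents: M c_p dT/dt = ṁ c_p (T_in − T) + 19.8.
τ = M/ṁ = 444.44 s; T_ss = T_in + Q̇/(ṁ c_p) = 29.050 °C.
T(t) = T_ss + (T₀ − T_ss) e^(−t/τ). Set T = 30.0:
e^(−t/τ) = (30.0 − 29.050)/(39.8 − 29.050) = 0.088365
t = −444.44 · ln(0.088365) = 1078.3 s.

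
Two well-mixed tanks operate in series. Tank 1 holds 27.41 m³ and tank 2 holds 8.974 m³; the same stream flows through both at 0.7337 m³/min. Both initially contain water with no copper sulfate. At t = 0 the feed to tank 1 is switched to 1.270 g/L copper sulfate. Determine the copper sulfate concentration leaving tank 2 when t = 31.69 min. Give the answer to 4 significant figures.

Species balance on tank i: dCᵢ/dt = (Cᵢ₋₁ − Cᵢ)/τᵢ with τᵢ = Vᵢ/Q.
τ₁ = 27.41/0.7337 = 37.3586 min; τ₂ = 8.974/0.7337 = 12.2312 min.
Tank 1: C₁ = C_in(1 − e^(−t/τ₁)). Tank 2 (τ₁ ≠ τ₂): C₂ = C_in[1 − (τ₁ e^(−t/τ₁) − τ₂ e^(−t/τ₂))/(τ₁ − τ₂)].
At t = 31.69: e^(−t/τ₁) = 0.428157, e^(−t/τ₂) = 0.0749507.
C₂ = 1.270·[1 − (37.3586·0.428157 − 12.2312·0.0749507)/(25.1274)] = 1.270·0.399915 = 0.507891 g/L.

0.5079 g/L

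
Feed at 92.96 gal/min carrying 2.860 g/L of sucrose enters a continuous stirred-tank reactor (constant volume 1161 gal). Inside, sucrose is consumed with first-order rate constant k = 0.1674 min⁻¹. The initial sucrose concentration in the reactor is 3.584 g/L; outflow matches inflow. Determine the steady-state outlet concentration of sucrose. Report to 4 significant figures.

Species balance: V dC/dt = Q C_in − Q C − k V C.
At steady state: 0 = Q C_in − (Q + kV) C_ss, so C_ss = Q C_in/(Q + kV).
C_ss = 92.96·2.860/(92.96 + 0.1674·1161) = 265.866/287.311 = 0.925357 g/L.

0.9254 g/L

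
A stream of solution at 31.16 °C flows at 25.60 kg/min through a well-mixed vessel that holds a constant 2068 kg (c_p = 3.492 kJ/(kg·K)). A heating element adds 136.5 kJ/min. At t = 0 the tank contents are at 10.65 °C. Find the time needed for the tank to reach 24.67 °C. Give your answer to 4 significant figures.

81.68 min

M c_p dT/dt = ṁ c_p (T_in − T) + Q̇.
τ = M/ṁ = 80.7812 min; T_ss = T_in + Q̇/(ṁ c_p) = 32.6869 °C.
T(t) = T_ss + (T₀ − T_ss) e^(−t/τ). Set T = 24.67:
e^(−t/τ) = (24.67 − 32.6869)/(10.65 − 32.6869) = 0.363795
t = −80.7812 · ln(0.363795) = 81.6831 min.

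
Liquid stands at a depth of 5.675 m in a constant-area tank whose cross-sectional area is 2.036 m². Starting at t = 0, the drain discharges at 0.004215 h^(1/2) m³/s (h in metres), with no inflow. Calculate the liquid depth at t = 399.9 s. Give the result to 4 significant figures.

With no inflow, A dh/dt = −0.004215 √h.
∫ h^(−1/2) dh = −(0.004215/A) ∫ dt, giving 2√h = 2√h₀ − (0.004215/A) t.
√h = √5.675 − 0.004215·399.9/(2·2.036) = 2.38223 − 0.413944 = 1.96828.
h = 1.96828² = 3.87413 m.

3.874 m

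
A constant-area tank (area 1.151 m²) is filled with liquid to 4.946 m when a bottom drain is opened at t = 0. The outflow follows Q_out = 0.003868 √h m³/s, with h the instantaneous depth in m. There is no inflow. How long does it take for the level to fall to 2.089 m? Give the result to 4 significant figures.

Volume balance on the tank: A dh/dt = −0.003868 √h.
Separate and integrate: 2(√h − √h₀) = −(0.003868/A) t.
t = 2A(√h₀ − √h)/0.003868 = 2·1.151·(√4.946 − √2.089)/0.003868
  = 2.30200 × (2.22396 − 1.44534) / 0.003868 = 463.389 s.

463.4 s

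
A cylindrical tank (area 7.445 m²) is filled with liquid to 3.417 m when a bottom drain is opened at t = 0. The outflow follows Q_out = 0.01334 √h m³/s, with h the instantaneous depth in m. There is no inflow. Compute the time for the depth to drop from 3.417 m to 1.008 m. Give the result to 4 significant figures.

942.6 s

With no inflow, A dh/dt = −0.01334 √h.
This is separable: 2 d(√h)/dt = −0.01334/A, so √h = √h₀ − (0.01334/(2A)) t.
t = 2A(√h₀ − √h)/0.01334 = 2·7.445·(√3.417 − √1.008)/0.01334
  = 14.8900 × (1.84851 − 1.00399) / 0.01334 = 942.647 s.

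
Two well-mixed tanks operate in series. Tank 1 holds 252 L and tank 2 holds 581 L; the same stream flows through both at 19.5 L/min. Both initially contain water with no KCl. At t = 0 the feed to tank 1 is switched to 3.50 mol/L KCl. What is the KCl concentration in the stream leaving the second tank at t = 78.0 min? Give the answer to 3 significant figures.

3.06 mol/L

Species balance on tank i: dCᵢ/dt = (Cᵢ₋₁ − Cᵢ)/τᵢ with τᵢ = Vᵢ/Q.
τ₁ = 252/19.5 = 12.923 min; τ₂ = 581/19.5 = 29.795 min.
Tank 1: C₁ = C_in(1 − e^(−t/τ₁)). Tank 2 (τ₁ ≠ τ₂): C₂ = C_in[1 − (τ₁ e^(−t/τ₁) − τ₂ e^(−t/τ₂))/(τ₁ − τ₂)].
At t = 78.0: e^(−t/τ₁) = 0.0023918, e^(−t/τ₂) = 0.072956.
C₂ = 3.50·[1 − (12.923·0.0023918 − 29.795·0.072956)/(-16.872)] = 3.50·0.87299 = 3.0555 mol/L.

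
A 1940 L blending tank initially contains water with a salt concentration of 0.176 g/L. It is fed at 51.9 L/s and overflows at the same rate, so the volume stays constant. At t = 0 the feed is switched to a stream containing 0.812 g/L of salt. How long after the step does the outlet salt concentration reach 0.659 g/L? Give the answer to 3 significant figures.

Species balance: V dC/dt = Q(C_in − C) ⇒ τ = V/Q = 37.380 s.
C(t) = C_in + (C₀ − C_in) e^(−t/τ). Set C = 0.659 and solve for t:
e^(−t/τ) = (C − C_in)/(C₀ − C_in) = (0.659 − 0.812)/(0.176 − 0.812) = 0.24057
t = −τ ln(…) = 37.380 × 1.4248 = 53.257 s.

53.3 s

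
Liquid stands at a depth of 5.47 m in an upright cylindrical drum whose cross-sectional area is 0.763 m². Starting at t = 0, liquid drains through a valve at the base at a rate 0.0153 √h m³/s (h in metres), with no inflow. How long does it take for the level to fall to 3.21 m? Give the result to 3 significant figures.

Volume balance on the tank: A dh/dt = −0.0153 √h.
Separate and integrate: 2(√h − √h₀) = −(0.0153/A) t.
t = 2A(√h₀ − √h)/0.0153 = 2·0.763·(√5.47 − √3.21)/0.0153
  = 1.5260 × (2.3388 − 1.7916) / 0.0153 = 54.573 s.

54.6 s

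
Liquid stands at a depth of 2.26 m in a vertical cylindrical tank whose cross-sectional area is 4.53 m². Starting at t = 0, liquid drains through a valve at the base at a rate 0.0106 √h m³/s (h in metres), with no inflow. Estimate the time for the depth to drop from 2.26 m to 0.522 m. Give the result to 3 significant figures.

667 s

With no inflow, A dh/dt = −0.0106 √h.
Separate and integrate: 2(√h − √h₀) = −(0.0106/A) t.
t = 2A(√h₀ − √h)/0.0106 = 2·4.53·(√2.26 − √0.522)/0.0106
  = 9.0600 × (1.5033 − 0.72250) / 0.0106 = 667.39 s.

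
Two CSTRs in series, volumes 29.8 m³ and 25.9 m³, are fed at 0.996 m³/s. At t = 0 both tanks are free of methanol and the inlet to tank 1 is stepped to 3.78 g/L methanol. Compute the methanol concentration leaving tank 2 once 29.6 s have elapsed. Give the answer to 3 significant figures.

Each tank obeys Vᵢ dCᵢ/dt = Q(Cᵢ₋₁ − Cᵢ), so τᵢ = Vᵢ/Q.
τ₁ = 29.8/0.996 = 29.920 s; τ₂ = 25.9/0.996 = 26.004 s.
Tank 1: C₁ = C_in(1 − e^(−t/τ₁)). Tank 2 (τ₁ ≠ τ₂): C₂ = C_in[1 − (τ₁ e^(−t/τ₁) − τ₂ e^(−t/τ₂))/(τ₁ − τ₂)].
At t = 29.6: e^(−t/τ₁) = 0.37183, e^(−t/τ₂) = 0.32037.
C₂ = 3.78·[1 − (29.920·0.37183 − 26.004·0.32037)/(3.9157)] = 3.78·0.28640 = 1.0826 g/L.

1.08 g/L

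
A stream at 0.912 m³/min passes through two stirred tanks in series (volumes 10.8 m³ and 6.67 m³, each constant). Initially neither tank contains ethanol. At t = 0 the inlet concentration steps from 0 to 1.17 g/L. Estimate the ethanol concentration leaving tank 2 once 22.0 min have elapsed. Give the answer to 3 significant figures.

0.786 g/L

Time constants: τᵢ = Vᵢ/Q for each well-mixed tank.
τ₁ = 10.8/0.912 = 11.842 min; τ₂ = 6.67/0.912 = 7.3136 min.
Tank 1: C₁ = C_in(1 − e^(−t/τ₁)). Tank 2 (τ₁ ≠ τ₂): C₂ = C_in[1 − (τ₁ e^(−t/τ₁) − τ₂ e^(−t/τ₂))/(τ₁ − τ₂)].
At t = 22.0: e^(−t/τ₁) = 0.15602, e^(−t/τ₂) = 0.049386.
C₂ = 1.17·[1 − (11.842·0.15602 − 7.3136·0.049386)/(4.5285)] = 1.17·0.67177 = 0.78597 g/L.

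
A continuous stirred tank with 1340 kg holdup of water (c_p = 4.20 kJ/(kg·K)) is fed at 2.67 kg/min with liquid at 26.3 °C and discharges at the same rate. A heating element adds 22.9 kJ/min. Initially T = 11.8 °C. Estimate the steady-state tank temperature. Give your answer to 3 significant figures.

28.3 °C

Energy balance: M c_p dT/dt = ṁ c_p (T_in − T) + 22.9.
At steady state dT/dt = 0 ⇒ T_ss = T_in + Q̇/(ṁ c_p) = 26.3 + 22.9/(2.67·4.20) = 28.342 °C.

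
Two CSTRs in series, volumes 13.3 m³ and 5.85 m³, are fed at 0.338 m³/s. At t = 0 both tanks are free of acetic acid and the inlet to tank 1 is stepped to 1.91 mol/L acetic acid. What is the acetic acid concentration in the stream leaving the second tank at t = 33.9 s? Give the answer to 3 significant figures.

0.681 mol/L

Species balance on tank i: dCᵢ/dt = (Cᵢ₋₁ − Cᵢ)/τᵢ with τᵢ = Vᵢ/Q.
τ₁ = 13.3/0.338 = 39.349 s; τ₂ = 5.85/0.338 = 17.308 s.
Solving the cascade with C₁(0)=C₂(0)=0 gives C₂(t) = C_in[1 − (τ₁ e^(−t/τ₁) − τ₂ e^(−t/τ₂))/(τ₁ − τ₂)].
At t = 33.9: e^(−t/τ₁) = 0.42252, e^(−t/τ₂) = 0.14105.
C₂ = 1.91·[1 − (39.349·0.42252 − 17.308·0.14105)/(22.041)] = 1.91·0.35646 = 0.68083 mol/L.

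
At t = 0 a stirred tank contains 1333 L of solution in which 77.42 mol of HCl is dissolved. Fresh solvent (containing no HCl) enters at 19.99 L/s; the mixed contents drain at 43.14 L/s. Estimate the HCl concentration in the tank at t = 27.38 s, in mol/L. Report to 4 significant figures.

0.03327 mol/L

Let m(t) be the amount of HCl. Volume: V(t) = V₀ + (Q_in − Q_out) t = 1333 − 23.1500 t; V(27.38) = 699.153 L.
No HCl enters, so dm/dt = −Q_out · (m/V).
Separate: dm/m = −Q_out dt/V(t) ⇒ ln(m/m₀) = −(Q_out/(Q_in−Q_out)) ln(V/V₀).
m = m₀ (V₀/V)^(Q_out/(Q_in−Q_out)) = 77.42 × (1333/699.153)^(-1.86350) = 23.2591 mol.
C = m/V = 23.2591/699.153 = 0.0332675 mol/L.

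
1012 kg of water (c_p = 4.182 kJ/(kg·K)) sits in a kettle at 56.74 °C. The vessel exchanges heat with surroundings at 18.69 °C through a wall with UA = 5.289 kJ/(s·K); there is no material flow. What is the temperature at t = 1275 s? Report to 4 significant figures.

M c_p dT/dt = −UA(T − T_amb).
dT/dt = (T_ss − T)/τ with T_ss = T_amb = 18.6900 °C, τ = M c_p/UA = 1012·4.182/5.289 = 800.186 s.
This is linear first-order; T(t) = T_ss + (T₀ − T_ss) e^(−t/τ).
T(1275) = 18.6900 + (38.0500)·0.203238 = 26.4232 °C.

26.42 °C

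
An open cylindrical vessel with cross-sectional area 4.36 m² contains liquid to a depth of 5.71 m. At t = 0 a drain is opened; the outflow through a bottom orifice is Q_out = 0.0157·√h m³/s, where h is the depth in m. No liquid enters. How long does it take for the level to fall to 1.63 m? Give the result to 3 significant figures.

618 s

With no inflow, A dh/dt = −0.0157 √h.
Separate and integrate: 2(√h − √h₀) = −(0.0157/A) t.
t = 2A(√h₀ − √h)/0.0157 = 2·4.36·(√5.71 − √1.63)/0.0157
  = 8.7200 × (2.3896 − 1.2767) / 0.0157 = 618.09 s.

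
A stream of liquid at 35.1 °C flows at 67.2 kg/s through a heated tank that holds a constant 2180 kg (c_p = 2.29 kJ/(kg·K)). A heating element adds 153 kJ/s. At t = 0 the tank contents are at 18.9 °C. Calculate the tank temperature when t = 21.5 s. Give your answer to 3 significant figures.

Heat balance on the well-mixed liquid: M c_p dT/dt = ṁ c_p (T_in − T) + 153.
τ = M/ṁ = 32.440 s; T_ss = T_in + Q̇/(ṁ c_p) = 35.1 + 153/(67.2·2.29) = 36.094 °C.
Integrating: T(t) = T_ss + (T₀ − T_ss) e^(−t/τ).
T(21.5) = 36.094 + (-17.194)·e^(−21.5/32.440) = 36.094 + (-17.194)·0.51543 = 27.232 °C.

27.2 °C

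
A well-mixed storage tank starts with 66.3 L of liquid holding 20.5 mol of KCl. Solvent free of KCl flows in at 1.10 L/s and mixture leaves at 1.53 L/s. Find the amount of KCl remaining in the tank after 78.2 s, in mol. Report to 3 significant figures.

Total volume: dV/dt = Q_in − Q_out = -0.43000 L/s, so V(t) = 66.3 − 0.43000 t and V(78.2) = 32.674 L.
No KCl enters, so dm/dt = −Q_out · (m/V).
dm/m = −Q_out dt/(V₀ − 0.43000 t); integrating gives ln(m/m₀) = −(Q_out/(Q_in−Q_out)) ln(V/V₀).
m = m₀ (V₀/V)^(Q_out/(Q_in−Q_out)) = 20.5 × (66.3/32.674)^(-3.5581) = 1.6531 mol.

1.65 mol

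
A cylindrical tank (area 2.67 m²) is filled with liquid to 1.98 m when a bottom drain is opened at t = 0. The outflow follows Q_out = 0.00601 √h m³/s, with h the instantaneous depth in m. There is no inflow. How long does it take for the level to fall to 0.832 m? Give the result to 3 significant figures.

With no inflow, A dh/dt = −0.00601 √h.
This is separable: 2 d(√h)/dt = −0.00601/A, so √h = √h₀ − (0.00601/(2A)) t.
t = 2A(√h₀ − √h)/0.00601 = 2·2.67·(√1.98 − √0.832)/0.00601
  = 5.3400 × (1.4071 − 0.91214) / 0.00601 = 439.80 s.

440 s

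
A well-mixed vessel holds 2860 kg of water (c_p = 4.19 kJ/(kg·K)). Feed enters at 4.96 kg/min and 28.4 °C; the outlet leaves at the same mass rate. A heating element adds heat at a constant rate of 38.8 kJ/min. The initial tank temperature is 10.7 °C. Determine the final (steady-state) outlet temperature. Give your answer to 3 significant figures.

M c_p dT/dt = ṁ c_p (T_in − T) + Q̇.
At steady state dT/dt = 0 ⇒ T_ss = T_in + Q̇/(ṁ c_p) = 28.4 + 38.8/(4.96·4.19) = 30.267 °C.

30.3 °C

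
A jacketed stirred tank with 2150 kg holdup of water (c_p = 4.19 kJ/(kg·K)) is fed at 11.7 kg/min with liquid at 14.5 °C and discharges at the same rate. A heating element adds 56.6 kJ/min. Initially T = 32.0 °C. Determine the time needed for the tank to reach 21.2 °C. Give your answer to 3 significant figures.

M c_p dT/dt = ṁ c_p (T_in − T) + Q̇.
τ = M/ṁ = 183.76 min; T_ss = T_in + Q̇/(ṁ c_p) = 15.655 °C.
T(t) = T_ss + (T₀ − T_ss) e^(−t/τ). Set T = 21.2:
e^(−t/τ) = (21.2 − 15.655)/(32.0 − 15.655) = 0.33927
t = −183.76 · ln(0.33927) = 198.64 min.

199 min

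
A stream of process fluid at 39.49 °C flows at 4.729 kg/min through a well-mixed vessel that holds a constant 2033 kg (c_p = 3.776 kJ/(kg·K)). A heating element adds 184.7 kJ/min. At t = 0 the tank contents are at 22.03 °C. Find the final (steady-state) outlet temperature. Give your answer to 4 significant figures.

Unsteady energy balance on the tank contents: M c_p dT/dt = ṁ c_p (T_in − T) + 184.7.
At steady state dT/dt = 0 ⇒ T_ss = T_in + Q̇/(ṁ c_p) = 39.49 + 184.7/(4.729·3.776) = 49.8335 °C.

49.83 °C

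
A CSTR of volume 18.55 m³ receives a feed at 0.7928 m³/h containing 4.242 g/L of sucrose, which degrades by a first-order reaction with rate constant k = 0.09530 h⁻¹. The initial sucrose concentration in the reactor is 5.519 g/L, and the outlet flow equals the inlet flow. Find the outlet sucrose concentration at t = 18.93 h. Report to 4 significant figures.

1.622 g/L

Species balance: V dC/dt = Q C_in − Q C − k V C.
This is linear with rate a = Q/V + k = 0.138039 h⁻¹.
C_ss = Q C_in/(Q + kV) = 1.31338 g/L; C(t) = C_ss + (C₀ − C_ss) e^(−a t).
C(18.93) = 1.31338 + (4.20562)·e^(−0.138039·18.93) = 1.31338 + (4.20562)·0.0733092 = 1.62169 g/L.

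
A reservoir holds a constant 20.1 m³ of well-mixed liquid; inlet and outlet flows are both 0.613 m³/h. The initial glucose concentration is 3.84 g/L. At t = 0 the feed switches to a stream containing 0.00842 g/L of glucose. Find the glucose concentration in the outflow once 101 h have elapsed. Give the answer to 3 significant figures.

Transient balance on the dissolved component: V dC/dt = Q(C_in − C).
Rewrite as dC/dt + C/τ = C_in/τ, τ = V/Q = 32.790 h.
Solution: C(t) = C_in + (C₀ − C_in) e^(−t/τ).
C(101) = 0.00842 + (3.84 − 0.00842)·e^(−101/32.790) = 0.00842 + (3.8316)·0.045948 = 0.18447 g/L.

0.184 g/L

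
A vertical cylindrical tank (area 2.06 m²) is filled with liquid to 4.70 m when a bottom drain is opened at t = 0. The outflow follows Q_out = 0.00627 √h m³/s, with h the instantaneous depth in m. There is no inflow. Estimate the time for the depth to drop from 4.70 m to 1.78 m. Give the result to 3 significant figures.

548 s

With no inflow, A dh/dt = −0.00627 √h.
This is separable: 2 d(√h)/dt = −0.00627/A, so √h = √h₀ − (0.00627/(2A)) t.
t = 2A(√h₀ − √h)/0.00627 = 2·2.06·(√4.70 − √1.78)/0.00627
  = 4.1200 × (2.1679 − 1.3342) / 0.00627 = 547.88 s.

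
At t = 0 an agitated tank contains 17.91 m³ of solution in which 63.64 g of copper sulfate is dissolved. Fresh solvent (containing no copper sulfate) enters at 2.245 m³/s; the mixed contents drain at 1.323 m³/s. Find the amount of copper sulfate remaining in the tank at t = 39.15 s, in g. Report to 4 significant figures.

Total volume: dV/dt = Q_in − Q_out = 0.922000 m³/s, so V(t) = 17.91 + 0.922000 t and V(39.15) = 54.0063 m³.
Solute balance: dm/dt = 0 − Q_out C = −Q_out m/V(t).
dm/m = −Q_out dt/(V₀ + 0.922000 t); integrating gives ln(m/m₀) = −(Q_out/(Q_in−Q_out)) ln(V/V₀).
m = m₀ (V₀/V)^(Q_out/(Q_in−Q_out)) = 63.64 × (17.91/54.0063)^(1.43492) = 13.0587 g.

13.06 g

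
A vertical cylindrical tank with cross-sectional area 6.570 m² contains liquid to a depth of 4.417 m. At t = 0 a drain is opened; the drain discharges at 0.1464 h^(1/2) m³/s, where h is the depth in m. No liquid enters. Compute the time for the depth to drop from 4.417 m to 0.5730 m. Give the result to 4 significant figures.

A dh/dt = −Q_out = −0.1464 √h.
Separate and integrate: 2(√h − √h₀) = −(0.1464/A) t.
t = 2A(√h₀ − √h)/0.1464 = 2·6.570·(√4.417 − √0.5730)/0.1464
  = 13.1400 × (2.10167 − 0.756968) / 0.1464 = 120.692 s.

120.7 s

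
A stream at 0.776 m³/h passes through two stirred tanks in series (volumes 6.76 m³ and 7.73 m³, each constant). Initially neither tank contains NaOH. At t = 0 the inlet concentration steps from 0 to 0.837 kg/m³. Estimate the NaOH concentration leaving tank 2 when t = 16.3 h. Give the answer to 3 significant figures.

Time constants: τᵢ = Vᵢ/Q for each well-mixed tank.
τ₁ = 6.76/0.776 = 8.7113 h; τ₂ = 7.73/0.776 = 9.9613 h.
Tank 1: C₁ = C_in(1 − e^(−t/τ₁)). Tank 2 (τ₁ ≠ τ₂): C₂ = C_in[1 − (τ₁ e^(−t/τ₁) − τ₂ e^(−t/τ₂))/(τ₁ − τ₂)].
At t = 16.3: e^(−t/τ₁) = 0.15395, e^(−t/τ₂) = 0.19469.
C₂ = 0.837·[1 − (8.7113·0.15395 − 9.9613·0.19469)/(-1.2500)] = 0.837·0.52136 = 0.43638 kg/m³.

0.436 kg/m³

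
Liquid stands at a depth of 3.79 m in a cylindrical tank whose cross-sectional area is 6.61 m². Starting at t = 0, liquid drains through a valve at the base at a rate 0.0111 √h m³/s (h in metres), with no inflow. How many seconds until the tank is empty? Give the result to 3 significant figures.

2320 s

With no inflow, A dh/dt = −0.0111 √h.
This is separable: 2 d(√h)/dt = −0.0111/A, so √h = √h₀ − (0.0111/(2A)) t.
Tank is empty when √h = 0: t_empty = 2A√h₀/0.0111.
t_empty = 2·6.61·√3.79/0.0111 = 13.220·1.9468/0.0111 = 2318.6 s.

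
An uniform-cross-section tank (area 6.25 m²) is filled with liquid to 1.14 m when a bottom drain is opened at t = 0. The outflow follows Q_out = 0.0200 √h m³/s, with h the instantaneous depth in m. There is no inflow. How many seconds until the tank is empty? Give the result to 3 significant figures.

667 s

With no inflow, A dh/dt = −0.0200 √h.
∫ h^(−1/2) dh = −(0.0200/A) ∫ dt, giving 2√h = 2√h₀ − (0.0200/A) t.
Tank is empty when √h = 0: t_empty = 2A√h₀/0.0200.
t_empty = 2·6.25·√1.14/0.0200 = 12.500·1.0677/0.0200 = 667.32 s.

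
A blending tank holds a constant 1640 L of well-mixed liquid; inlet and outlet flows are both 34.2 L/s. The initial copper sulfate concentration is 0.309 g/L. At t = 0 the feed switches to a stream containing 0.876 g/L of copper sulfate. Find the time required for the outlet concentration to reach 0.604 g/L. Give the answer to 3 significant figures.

Species balance: V dC/dt = Q(C_in − C) ⇒ τ = V/Q = 47.953 s.
C(t) = C_in + (C₀ − C_in) e^(−t/τ). Set C = 0.604 and solve for t:
e^(−t/τ) = (C − C_in)/(C₀ − C_in) = (0.604 − 0.876)/(0.309 − 0.876) = 0.47972
t = −τ ln(…) = 47.953 × 0.73456 = 35.224 s.

35.2 s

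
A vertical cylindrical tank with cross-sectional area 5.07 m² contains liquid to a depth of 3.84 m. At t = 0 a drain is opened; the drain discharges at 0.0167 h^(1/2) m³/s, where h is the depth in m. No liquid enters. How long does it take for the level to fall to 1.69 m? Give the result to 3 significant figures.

400 s

Unsteady balance on liquid volume: A dh/dt = −0.0167 √h.
Separate and integrate: 2(√h − √h₀) = −(0.0167/A) t.
t = 2A(√h₀ − √h)/0.0167 = 2·5.07·(√3.84 − √1.69)/0.0167
  = 10.140 × (1.9596 − 1.3000) / 0.0167 = 400.49 s.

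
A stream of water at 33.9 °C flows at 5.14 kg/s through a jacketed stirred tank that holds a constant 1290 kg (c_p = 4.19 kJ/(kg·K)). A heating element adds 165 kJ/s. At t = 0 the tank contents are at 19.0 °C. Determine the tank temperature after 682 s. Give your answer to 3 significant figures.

40.1 °C

Heat balance on the well-mixed liquid: M c_p dT/dt = ṁ c_p (T_in − T) + 165.
τ = M/ṁ = 250.97 s; T_ss = T_in + Q̇/(ṁ c_p) = 33.9 + 165/(5.14·4.19) = 41.561 °C.
Solution: T(t) = T_ss + (T₀ − T_ss) e^(−t/τ).
T(682) = 41.561 + (-22.561)·e^(−682/250.97) = 41.561 + (-22.561)·0.066045 = 40.071 °C.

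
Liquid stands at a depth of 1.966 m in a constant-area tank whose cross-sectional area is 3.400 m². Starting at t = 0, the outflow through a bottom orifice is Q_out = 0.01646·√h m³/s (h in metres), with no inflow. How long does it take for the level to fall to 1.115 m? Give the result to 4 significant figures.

143.0 s

A dh/dt = −Q_out = −0.01646 √h.
This is separable: 2 d(√h)/dt = −0.01646/A, so √h = √h₀ − (0.01646/(2A)) t.
t = 2A(√h₀ − √h)/0.01646 = 2·3.400·(√1.966 − √1.115)/0.01646
  = 6.80000 × (1.40214 − 1.05594) / 0.01646 = 143.025 s.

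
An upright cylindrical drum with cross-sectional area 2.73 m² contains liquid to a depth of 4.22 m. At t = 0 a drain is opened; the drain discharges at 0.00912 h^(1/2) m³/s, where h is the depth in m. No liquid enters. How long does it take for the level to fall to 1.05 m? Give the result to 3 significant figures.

With no inflow, A dh/dt = −0.00912 √h.
This is separable: 2 d(√h)/dt = −0.00912/A, so √h = √h₀ − (0.00912/(2A)) t.
t = 2A(√h₀ − √h)/0.00912 = 2·2.73·(√4.22 − √1.05)/0.00912
  = 5.4600 × (2.0543 − 1.0247) / 0.00912 = 616.39 s.

616 s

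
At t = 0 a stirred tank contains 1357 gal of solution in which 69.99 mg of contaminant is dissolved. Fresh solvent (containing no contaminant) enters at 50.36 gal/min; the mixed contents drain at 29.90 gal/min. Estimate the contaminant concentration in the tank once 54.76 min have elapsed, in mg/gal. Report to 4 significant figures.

0.01172 mg/gal

Total volume: dV/dt = Q_in − Q_out = 20.4600 gal/min, so V(t) = 1357 + 20.4600 t and V(54.76) = 2477.39 gal.
Species balance (pure solvent in): dm/dt = −Q_out · m/V(t).
dm/m = −Q_out dt/(V₀ + 20.4600 t); integrating gives ln(m/m₀) = −(Q_out/(Q_in−Q_out)) ln(V/V₀).
m = m₀ (V₀/V)^(Q_out/(Q_in−Q_out)) = 69.99 × (1357/2477.39)^(1.46139) = 29.0408 mg.
C = m/V = 29.0408/2477.39 = 0.0117223 mg/gal.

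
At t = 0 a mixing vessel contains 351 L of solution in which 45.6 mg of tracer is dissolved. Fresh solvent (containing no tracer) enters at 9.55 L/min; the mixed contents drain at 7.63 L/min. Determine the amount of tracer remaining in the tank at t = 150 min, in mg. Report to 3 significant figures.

Let m(t) be the amount of tracer. Volume: V(t) = V₀ + (Q_in − Q_out) t = 351 + 1.9200 t; V(150) = 639.00 L.
Solute balance: dm/dt = 0 − Q_out C = −Q_out m/V(t).
Separate: dm/m = −Q_out dt/V(t) ⇒ ln(m/m₀) = −(Q_out/(Q_in−Q_out)) ln(V/V₀).
m = m₀ (V₀/V)^(Q_out/(Q_in−Q_out)) = 45.6 × (351/639.00)^(3.9740) = 4.2166 mg.

4.22 mg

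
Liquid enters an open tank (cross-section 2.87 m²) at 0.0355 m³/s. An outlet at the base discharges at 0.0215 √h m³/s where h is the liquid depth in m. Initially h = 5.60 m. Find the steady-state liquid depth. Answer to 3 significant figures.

Level balance: A dh/dt = 0.0355 − 0.0215 √h. Setting dh/dt = 0:
Q_in = 0.0215 √h_ss ⇒ √h_ss = 0.0355/0.0215 = 1.6512.
h_ss = 1.6512² = 2.7263 m. (Since h₀ = 5.60 m > h_ss, the level will fall toward this value.)

2.73 m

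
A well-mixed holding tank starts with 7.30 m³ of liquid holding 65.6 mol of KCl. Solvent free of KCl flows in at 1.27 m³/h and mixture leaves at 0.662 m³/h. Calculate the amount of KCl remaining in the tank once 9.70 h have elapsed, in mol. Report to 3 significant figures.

34.4 mol

Total volume: dV/dt = Q_in − Q_out = 0.60800 m³/h, so V(t) = 7.30 + 0.60800 t and V(9.70) = 13.198 m³.
Species balance (pure solvent in): dm/dt = −Q_out · m/V(t).
Separate: dm/m = −Q_out dt/V(t) ⇒ ln(m/m₀) = −(Q_out/(Q_in−Q_out)) ln(V/V₀).
m = m₀ (V₀/V)^(Q_out/(Q_in−Q_out)) = 65.6 × (7.30/13.198)^(1.0888) = 34.426 mol.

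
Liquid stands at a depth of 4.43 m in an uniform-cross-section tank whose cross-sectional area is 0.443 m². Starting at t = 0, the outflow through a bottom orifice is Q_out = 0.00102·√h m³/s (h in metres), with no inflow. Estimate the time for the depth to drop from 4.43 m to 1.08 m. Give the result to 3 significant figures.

926 s

With no inflow, A dh/dt = −0.00102 √h.
Separate and integrate: 2(√h − √h₀) = −(0.00102/A) t.
t = 2A(√h₀ − √h)/0.00102 = 2·0.443·(√4.43 − √1.08)/0.00102
  = 0.88600 × (2.1048 − 1.0392) / 0.00102 = 925.55 s.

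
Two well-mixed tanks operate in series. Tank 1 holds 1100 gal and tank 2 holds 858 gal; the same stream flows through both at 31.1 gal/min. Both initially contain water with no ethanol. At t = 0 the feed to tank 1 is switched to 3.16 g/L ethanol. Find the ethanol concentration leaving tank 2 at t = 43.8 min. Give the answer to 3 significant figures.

1.29 g/L

Each tank obeys Vᵢ dCᵢ/dt = Q(Cᵢ₋₁ − Cᵢ), so τᵢ = Vᵢ/Q.
τ₁ = 1100/31.1 = 35.370 min; τ₂ = 858/31.1 = 27.588 min.
Tank 1: C₁ = C_in(1 − e^(−t/τ₁)). Tank 2 (τ₁ ≠ τ₂): C₂ = C_in[1 − (τ₁ e^(−t/τ₁) − τ₂ e^(−t/τ₂))/(τ₁ − τ₂)].
At t = 43.8: e^(−t/τ₁) = 0.28986, e^(−t/τ₂) = 0.20441.
C₂ = 3.16·[1 − (35.370·0.28986 − 27.588·0.20441)/(7.7814)] = 3.16·0.40717 = 1.2867 g/L.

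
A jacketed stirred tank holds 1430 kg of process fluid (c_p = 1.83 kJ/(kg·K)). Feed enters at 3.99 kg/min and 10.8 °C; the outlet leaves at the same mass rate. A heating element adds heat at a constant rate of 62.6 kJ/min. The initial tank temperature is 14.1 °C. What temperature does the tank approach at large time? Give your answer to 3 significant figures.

M c_p dT/dt = ṁ c_p (T_in − T) + Q̇.
At steady state dT/dt = 0 ⇒ T_ss = T_in + Q̇/(ṁ c_p) = 10.8 + 62.6/(3.99·1.83) = 19.373 °C.

19.4 °C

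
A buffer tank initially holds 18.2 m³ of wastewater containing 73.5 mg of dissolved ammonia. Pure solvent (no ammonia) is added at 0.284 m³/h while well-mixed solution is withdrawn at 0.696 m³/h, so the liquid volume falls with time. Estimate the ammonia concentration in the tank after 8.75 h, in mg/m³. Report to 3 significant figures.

Let m(t) be the amount of ammonia. Volume: V(t) = V₀ + (Q_in − Q_out) t = 18.2 − 0.41200 t; V(8.75) = 14.595 m³.
Solute balance: dm/dt = 0 − Q_out C = −Q_out m/V(t).
dm/m = −Q_out dt/(V₀ − 0.41200 t); integrating gives ln(m/m₀) = −(Q_out/(Q_in−Q_out)) ln(V/V₀).
m = m₀ (V₀/V)^(Q_out/(Q_in−Q_out)) = 73.5 × (18.2/14.595)^(-1.6893) = 50.622 mg.
C = m/V = 50.622/14.595 = 3.4684 mg/m³.

3.47 mg/m³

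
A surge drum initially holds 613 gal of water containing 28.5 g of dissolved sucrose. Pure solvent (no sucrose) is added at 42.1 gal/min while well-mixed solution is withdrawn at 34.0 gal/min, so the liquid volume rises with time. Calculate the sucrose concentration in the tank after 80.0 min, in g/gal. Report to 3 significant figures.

Let m(t) be the amount of sucrose. Volume: V(t) = V₀ + (Q_in − Q_out) t = 613 + 8.1000 t; V(80.0) = 1261.0 gal.
Species balance (pure solvent in): dm/dt = −Q_out · m/V(t).
dm/m = −Q_out dt/(V₀ + 8.1000 t); integrating gives ln(m/m₀) = −(Q_out/(Q_in−Q_out)) ln(V/V₀).
m = m₀ (V₀/V)^(Q_out/(Q_in−Q_out)) = 28.5 × (613/1261.0)^(4.1975) = 1.3802 g.
C = m/V = 1.3802/1261.0 = 0.0010945 g/gal.

0.00109 g/gal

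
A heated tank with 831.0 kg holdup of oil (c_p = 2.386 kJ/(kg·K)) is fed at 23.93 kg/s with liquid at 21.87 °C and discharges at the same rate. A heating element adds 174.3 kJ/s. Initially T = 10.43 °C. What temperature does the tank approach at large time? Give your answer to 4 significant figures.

M c_p dT/dt = ṁ c_p (T_in − T) + Q̇.
At steady state dT/dt = 0 ⇒ T_ss = T_in + Q̇/(ṁ c_p) = 21.87 + 174.3/(23.93·2.386) = 24.9227 °C.

24.92 °C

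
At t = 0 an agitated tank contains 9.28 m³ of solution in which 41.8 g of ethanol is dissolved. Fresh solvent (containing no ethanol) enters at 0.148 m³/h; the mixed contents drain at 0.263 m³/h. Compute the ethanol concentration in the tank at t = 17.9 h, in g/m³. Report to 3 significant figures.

Total volume: dV/dt = Q_in − Q_out = -0.11500 m³/h, so V(t) = 9.28 − 0.11500 t and V(17.9) = 7.2215 m³.
No ethanol enters, so dm/dt = −Q_out · (m/V).
Separate: dm/m = −Q_out dt/V(t) ⇒ ln(m/m₀) = −(Q_out/(Q_in−Q_out)) ln(V/V₀).
m = m₀ (V₀/V)^(Q_out/(Q_in−Q_out)) = 41.8 × (9.28/7.2215)^(-2.2870) = 23.555 g.
C = m/V = 23.555/7.2215 = 3.2618 g/m³.

3.26 g/m³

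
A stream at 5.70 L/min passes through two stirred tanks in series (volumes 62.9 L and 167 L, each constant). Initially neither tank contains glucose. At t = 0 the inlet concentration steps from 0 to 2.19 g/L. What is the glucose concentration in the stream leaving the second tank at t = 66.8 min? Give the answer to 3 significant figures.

1.83 g/L

Each tank obeys Vᵢ dCᵢ/dt = Q(Cᵢ₋₁ − Cᵢ), so τᵢ = Vᵢ/Q.
τ₁ = 62.9/5.70 = 11.035 min; τ₂ = 167/5.70 = 29.298 min.
Tank 1: C₁ = C_in(1 − e^(−t/τ₁)). Tank 2 (τ₁ ≠ τ₂): C₂ = C_in[1 − (τ₁ e^(−t/τ₁) − τ₂ e^(−t/τ₂))/(τ₁ − τ₂)].
At t = 66.8: e^(−t/τ₁) = 0.0023498, e^(−t/τ₂) = 0.10228.
C₂ = 2.19·[1 − (11.035·0.0023498 − 29.298·0.10228)/(-18.263)] = 2.19·0.83733 = 1.8338 g/L.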